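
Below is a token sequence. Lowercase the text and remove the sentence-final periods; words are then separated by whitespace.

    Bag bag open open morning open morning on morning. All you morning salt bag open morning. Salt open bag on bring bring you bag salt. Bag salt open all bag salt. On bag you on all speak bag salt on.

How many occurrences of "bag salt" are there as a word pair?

4

Scanning the 39 overlapping bigram windows for "bag salt":
  position 24–25: bag salt
  position 26–27: bag salt
  position 30–31: bag salt
  position 38–39: bag salt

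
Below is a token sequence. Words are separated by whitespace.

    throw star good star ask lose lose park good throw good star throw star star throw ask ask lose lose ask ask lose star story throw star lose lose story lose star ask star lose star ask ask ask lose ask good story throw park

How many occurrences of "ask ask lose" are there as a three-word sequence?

3

Scanning the 43 overlapping trigram windows for "ask ask lose":
  position 17–19: ask ask lose
  position 21–23: ask ask lose
  position 38–40: ask ask lose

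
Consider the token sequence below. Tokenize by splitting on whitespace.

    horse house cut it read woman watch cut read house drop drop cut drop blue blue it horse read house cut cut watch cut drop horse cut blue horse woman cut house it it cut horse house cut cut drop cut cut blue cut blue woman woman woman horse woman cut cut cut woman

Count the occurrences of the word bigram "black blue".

Scanning the 53 overlapping bigram windows for "black blue":
  (none found)

0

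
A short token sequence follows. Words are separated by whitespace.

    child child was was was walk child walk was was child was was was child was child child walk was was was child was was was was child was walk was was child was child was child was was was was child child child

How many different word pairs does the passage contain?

8

44 tokens → 43 bigram windows in total.
Repeated bigrams (each contributes count−1 duplicates):
  was was: 14
  was child: 9
  child was: 8
  child child: 4
  walk was: 3
  child walk: 2
  was walk: 2
35 duplicate windows → 43 − 35 = 8 distinct.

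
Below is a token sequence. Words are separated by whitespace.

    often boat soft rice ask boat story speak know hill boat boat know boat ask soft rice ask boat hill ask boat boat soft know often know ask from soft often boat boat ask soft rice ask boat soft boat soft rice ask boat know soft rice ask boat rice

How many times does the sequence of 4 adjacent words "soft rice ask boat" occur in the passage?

5

Scanning the 47 overlapping 4-gram windows for "soft rice ask boat":
  position 3–6: soft rice ask boat
  position 16–19: soft rice ask boat
  position 35–38: soft rice ask boat
  position 41–44: soft rice ask boat
  position 46–49: soft rice ask boat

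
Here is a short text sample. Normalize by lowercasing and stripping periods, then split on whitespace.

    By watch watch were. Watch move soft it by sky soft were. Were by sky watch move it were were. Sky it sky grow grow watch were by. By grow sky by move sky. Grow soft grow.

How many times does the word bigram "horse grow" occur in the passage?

Scanning the 36 overlapping bigram windows for "horse grow":
  (none found)

0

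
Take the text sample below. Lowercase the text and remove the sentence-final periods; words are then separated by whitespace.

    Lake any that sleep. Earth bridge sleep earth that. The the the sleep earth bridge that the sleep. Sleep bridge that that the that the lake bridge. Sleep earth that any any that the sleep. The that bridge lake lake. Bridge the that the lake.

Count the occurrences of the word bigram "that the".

6

Scanning the 44 overlapping bigram windows for "that the":
  position 9–10: that the
  position 16–17: that the
  position 22–23: that the
  position 24–25: that the
  position 33–34: that the
  position 43–44: that the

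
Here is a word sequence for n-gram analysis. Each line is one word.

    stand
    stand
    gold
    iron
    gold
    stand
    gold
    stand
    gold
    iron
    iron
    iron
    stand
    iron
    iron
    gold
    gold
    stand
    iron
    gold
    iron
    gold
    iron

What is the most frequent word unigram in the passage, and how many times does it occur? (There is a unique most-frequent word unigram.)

"iron", 9 times

Unigram frequencies (highest first):
  iron: 9
  gold: 8
  stand: 6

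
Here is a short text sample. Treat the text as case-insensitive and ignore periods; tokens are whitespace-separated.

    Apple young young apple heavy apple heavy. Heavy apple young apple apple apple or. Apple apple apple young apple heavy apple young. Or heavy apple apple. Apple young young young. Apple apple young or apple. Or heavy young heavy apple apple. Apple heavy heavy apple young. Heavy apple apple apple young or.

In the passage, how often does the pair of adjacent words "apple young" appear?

8

Scanning the 51 overlapping bigram windows for "apple young":
  position 1–2: apple young
  position 9–10: apple young
  position 17–18: apple young
  position 21–22: apple young
  position 27–28: apple young
  position 32–33: apple young
  position 45–46: apple young
  position 50–51: apple young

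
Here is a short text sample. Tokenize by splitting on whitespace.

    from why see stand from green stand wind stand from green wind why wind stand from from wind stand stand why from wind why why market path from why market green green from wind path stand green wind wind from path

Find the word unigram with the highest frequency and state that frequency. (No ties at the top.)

Unigram frequencies (highest first):
  from: 9
  wind: 8
  stand: 7
  why: 6
  green: 5
  path: 3
  … (2 more, each ≤ 2)

"from", 9 times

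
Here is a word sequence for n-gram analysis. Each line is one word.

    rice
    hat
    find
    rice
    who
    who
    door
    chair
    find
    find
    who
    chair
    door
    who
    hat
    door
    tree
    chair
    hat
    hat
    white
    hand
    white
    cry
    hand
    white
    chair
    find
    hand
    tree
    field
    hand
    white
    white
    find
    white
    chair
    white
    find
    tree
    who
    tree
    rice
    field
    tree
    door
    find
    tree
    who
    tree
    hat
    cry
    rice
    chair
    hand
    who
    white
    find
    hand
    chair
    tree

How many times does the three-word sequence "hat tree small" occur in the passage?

0

Scanning the 59 overlapping trigram windows for "hat tree small":
  (none found)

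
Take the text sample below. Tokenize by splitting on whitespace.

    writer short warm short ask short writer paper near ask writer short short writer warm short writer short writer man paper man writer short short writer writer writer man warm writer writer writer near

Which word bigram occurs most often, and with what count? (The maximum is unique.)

"short writer", 5 times

Bigram frequencies (highest first):
  short writer: 5
  writer short: 4
  writer writer: 4
  warm short: 2
  short short: 2
  writer man: 2
  … (14 more, each ≤ 1)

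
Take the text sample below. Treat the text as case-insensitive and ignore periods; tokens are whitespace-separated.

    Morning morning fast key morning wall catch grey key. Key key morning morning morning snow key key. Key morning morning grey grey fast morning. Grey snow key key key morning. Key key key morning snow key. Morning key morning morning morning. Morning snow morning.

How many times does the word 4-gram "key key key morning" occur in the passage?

Scanning the 41 overlapping 4-gram windows for "key key key morning":
  position 9–12: key key key morning
  position 16–19: key key key morning
  position 27–30: key key key morning
  position 31–34: key key key morning

4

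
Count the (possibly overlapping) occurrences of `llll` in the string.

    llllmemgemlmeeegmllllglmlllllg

Sliding a length-4 window over the 30 characters (27 positions):
  position 1–4: llll
  position 18–21: llll
  position 25–28: llll
  position 26–29: llll

4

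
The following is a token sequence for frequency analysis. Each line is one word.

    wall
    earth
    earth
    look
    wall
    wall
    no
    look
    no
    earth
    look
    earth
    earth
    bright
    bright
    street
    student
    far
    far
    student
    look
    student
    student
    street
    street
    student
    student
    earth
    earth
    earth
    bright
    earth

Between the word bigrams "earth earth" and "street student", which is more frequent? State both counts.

"earth earth" (4 vs 2)

"earth earth": 4 occurrences
"street student": 2 occurrences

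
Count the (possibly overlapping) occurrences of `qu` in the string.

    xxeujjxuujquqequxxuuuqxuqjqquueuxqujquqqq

5

Sliding a length-2 window over the 41 characters (40 positions):
  position 11–12: qu
  position 15–16: qu
  position 28–29: qu
  position 34–35: qu
  position 37–38: qu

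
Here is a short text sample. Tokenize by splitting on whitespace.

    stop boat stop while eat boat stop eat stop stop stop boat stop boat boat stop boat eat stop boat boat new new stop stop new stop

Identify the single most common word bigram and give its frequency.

Bigram frequencies (highest first):
  stop boat: 5
  boat stop: 4
  stop stop: 3
  eat stop: 2
  boat boat: 2
  new stop: 2
  … (8 more, each ≤ 1)

"stop boat", 5 times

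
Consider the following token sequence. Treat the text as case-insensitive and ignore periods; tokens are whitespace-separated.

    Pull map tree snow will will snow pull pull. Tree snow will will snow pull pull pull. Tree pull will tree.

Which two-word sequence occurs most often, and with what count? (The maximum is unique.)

"pull pull", 3 times

Bigram frequencies (highest first):
  pull pull: 3
  tree snow: 2
  snow will: 2
  will will: 2
  will snow: 2
  snow pull: 2
  … (6 more, each ≤ 2)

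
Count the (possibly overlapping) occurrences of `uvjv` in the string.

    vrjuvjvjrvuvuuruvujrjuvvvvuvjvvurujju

Sliding a length-4 window over the 37 characters (34 positions):
  position 4–7: uvjv
  position 27–30: uvjv

2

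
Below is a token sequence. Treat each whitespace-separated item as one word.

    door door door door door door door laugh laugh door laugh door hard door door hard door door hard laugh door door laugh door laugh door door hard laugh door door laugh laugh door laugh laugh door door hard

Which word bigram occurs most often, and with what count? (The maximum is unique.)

Bigram frequencies (highest first):
  door door: 12
  laugh door: 8
  door laugh: 6
  door hard: 5
  laugh laugh: 3
  hard door: 2
  … (1 more, each ≤ 2)

"door door", 12 times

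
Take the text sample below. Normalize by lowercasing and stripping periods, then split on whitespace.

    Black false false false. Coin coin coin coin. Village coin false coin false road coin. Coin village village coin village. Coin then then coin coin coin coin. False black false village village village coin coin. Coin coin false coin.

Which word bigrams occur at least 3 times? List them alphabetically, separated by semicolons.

coin coin; coin false; coin village; false coin; village coin; village village

Bigram counts meeting the condition (at least 3 times):
  coin coin: 10
  coin false: 4
  coin village: 3
  false coin: 3
  village coin: 4
  village village: 3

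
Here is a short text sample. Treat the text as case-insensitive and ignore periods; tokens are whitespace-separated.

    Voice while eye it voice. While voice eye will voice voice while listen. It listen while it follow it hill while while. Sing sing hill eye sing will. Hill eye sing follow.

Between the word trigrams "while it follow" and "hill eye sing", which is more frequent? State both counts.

"while it follow": 1 occurrence
"hill eye sing": 2 occurrences

"hill eye sing" (2 vs 1)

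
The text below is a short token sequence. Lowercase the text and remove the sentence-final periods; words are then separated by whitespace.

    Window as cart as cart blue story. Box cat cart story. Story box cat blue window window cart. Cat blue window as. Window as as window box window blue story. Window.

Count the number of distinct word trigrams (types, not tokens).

27

31 tokens → 29 trigram windows in total.
Repeated trigrams (each contributes count−1 duplicates):
  cat blue window: 2
  story box cat: 2
2 duplicate windows → 29 − 2 = 27 distinct.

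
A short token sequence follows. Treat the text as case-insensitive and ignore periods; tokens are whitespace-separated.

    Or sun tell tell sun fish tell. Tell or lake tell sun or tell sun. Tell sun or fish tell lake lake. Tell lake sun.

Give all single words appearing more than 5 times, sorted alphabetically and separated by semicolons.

sun; tell

Unigram counts meeting the condition (more than 5 times):
  sun: 6
  tell: 9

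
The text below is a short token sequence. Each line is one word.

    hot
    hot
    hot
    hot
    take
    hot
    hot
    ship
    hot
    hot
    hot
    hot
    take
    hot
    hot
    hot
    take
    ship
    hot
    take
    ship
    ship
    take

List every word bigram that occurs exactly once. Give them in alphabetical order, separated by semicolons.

hot ship; ship ship; ship take

Bigram counts meeting the condition (exactly once):
  hot ship: 1
  ship ship: 1
  ship take: 1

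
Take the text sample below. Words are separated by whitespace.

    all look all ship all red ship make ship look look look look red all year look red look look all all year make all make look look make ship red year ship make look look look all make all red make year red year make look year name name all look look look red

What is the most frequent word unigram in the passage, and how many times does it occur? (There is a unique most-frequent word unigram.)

"look", 17 times

Unigram frequencies (highest first):
  look: 17
  all: 10
  make: 8
  red: 7
  year: 6
  ship: 5
  … (1 more, each ≤ 2)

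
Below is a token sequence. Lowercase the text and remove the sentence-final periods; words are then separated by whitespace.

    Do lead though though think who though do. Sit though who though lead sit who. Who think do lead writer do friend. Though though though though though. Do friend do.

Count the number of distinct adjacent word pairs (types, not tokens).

21

30 tokens → 29 bigram windows in total.
Repeated bigrams (each contributes count−1 duplicates):
  though though: 5
  do friend: 2
  do lead: 2
  though do: 2
  who though: 2
8 duplicate windows → 29 − 8 = 21 distinct.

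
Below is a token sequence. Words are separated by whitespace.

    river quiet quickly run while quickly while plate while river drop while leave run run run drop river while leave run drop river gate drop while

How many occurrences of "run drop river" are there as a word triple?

Scanning the 24 overlapping trigram windows for "run drop river":
  position 16–18: run drop river
  position 21–23: run drop river

2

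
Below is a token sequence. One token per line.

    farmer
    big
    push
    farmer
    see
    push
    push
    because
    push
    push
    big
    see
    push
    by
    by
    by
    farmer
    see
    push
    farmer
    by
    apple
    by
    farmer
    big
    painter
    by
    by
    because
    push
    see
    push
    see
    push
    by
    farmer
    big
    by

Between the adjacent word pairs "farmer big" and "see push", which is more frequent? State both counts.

"see push" (5 vs 3)

"farmer big": 3 occurrences
"see push": 5 occurrences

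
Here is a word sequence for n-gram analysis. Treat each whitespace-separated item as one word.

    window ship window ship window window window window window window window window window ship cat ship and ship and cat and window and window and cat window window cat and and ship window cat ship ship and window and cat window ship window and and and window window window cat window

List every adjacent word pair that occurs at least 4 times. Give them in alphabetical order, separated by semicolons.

Bigram counts meeting the condition (at least 4 times):
  and window: 4
  ship window: 4
  window and: 4
  window ship: 4
  window window: 11

and window; ship window; window and; window ship; window window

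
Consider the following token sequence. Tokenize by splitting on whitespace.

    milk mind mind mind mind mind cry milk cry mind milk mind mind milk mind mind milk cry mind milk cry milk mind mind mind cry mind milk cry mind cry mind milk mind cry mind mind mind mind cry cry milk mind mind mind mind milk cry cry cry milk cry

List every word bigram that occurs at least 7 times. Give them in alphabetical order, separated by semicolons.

mind milk; mind mind

Bigram counts meeting the condition (at least 7 times):
  mind milk: 7
  mind mind: 14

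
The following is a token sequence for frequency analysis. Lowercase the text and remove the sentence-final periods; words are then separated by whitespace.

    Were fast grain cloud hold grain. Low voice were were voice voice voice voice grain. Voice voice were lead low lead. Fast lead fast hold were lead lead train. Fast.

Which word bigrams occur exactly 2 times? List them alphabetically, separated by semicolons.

lead fast; voice were; were lead

Bigram counts meeting the condition (exactly 2 times):
  lead fast: 2
  voice were: 2
  were lead: 2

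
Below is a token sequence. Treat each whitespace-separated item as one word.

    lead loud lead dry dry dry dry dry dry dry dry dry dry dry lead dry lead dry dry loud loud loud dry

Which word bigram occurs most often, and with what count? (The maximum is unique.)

Bigram frequencies (highest first):
  dry dry: 11
  lead dry: 3
  dry lead: 2
  loud loud: 2
  lead loud: 1
  loud lead: 1
  … (2 more, each ≤ 1)

"dry dry", 11 times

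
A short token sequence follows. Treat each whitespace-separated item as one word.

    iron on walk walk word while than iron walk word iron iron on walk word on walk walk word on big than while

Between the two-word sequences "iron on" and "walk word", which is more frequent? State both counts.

"walk word" (4 vs 2)

"iron on": 2 occurrences
"walk word": 4 occurrences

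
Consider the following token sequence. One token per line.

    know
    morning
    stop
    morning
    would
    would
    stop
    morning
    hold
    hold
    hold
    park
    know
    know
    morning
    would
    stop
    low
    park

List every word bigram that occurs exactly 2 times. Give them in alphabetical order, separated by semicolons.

hold hold; know morning; morning would; stop morning; would stop

Bigram counts meeting the condition (exactly 2 times):
  hold hold: 2
  know morning: 2
  morning would: 2
  stop morning: 2
  would stop: 2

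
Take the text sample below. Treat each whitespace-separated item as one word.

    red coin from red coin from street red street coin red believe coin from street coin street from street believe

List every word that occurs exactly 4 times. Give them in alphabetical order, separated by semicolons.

from; red

Unigram counts meeting the condition (exactly 4 times):
  from: 4
  red: 4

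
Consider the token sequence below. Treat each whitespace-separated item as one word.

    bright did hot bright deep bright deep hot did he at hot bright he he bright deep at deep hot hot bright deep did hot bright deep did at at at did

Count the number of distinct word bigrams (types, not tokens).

20

32 tokens → 31 bigram windows in total.
Repeated bigrams (each contributes count−1 duplicates):
  bright deep: 5
  hot bright: 4
  at at: 2
  deep did: 2
  deep hot: 2
  did hot: 2
11 duplicate windows → 31 − 11 = 20 distinct.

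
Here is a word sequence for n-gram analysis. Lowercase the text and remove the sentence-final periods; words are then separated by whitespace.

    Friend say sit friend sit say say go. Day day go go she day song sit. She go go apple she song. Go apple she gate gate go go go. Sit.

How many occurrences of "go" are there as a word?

9

Scanning the 31 tokens for "go":
  position 8: go
  position 11: go
  position 12: go
  position 18: go
  position 19: go
  position 23: go
  position 28: go
  position 29: go
  position 30: go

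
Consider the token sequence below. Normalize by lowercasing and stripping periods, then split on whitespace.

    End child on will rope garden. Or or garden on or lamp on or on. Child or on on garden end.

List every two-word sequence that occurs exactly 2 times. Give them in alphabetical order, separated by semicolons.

Bigram counts meeting the condition (exactly 2 times):
  on or: 2
  or on: 2

on or; or on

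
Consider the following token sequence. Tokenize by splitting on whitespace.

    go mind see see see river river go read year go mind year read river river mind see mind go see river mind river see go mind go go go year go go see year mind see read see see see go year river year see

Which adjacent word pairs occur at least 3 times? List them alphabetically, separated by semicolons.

Bigram counts meeting the condition (at least 3 times):
  go go: 3
  go mind: 3
  mind see: 3
  see see: 4

go go; go mind; mind see; see see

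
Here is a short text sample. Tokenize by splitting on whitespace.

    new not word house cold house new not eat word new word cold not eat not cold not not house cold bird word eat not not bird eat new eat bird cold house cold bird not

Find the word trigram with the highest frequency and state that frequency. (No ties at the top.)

"house cold bird", 2 times

Trigram frequencies (highest first):
  house cold bird: 2
  new not word: 1
  not word house: 1
  word house cold: 1
  house cold house: 1
  cold house new: 1
  … (27 more, each ≤ 1)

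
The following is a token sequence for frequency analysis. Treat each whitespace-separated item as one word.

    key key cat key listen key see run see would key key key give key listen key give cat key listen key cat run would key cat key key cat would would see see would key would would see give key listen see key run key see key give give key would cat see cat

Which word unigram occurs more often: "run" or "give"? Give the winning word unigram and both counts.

"run": 3 occurrences
"give": 5 occurrences

"give" (5 vs 3)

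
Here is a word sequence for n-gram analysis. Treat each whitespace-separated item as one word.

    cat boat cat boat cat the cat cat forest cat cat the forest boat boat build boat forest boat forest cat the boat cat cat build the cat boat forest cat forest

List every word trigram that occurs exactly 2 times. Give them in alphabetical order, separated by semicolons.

boat forest cat; cat boat cat

Trigram counts meeting the condition (exactly 2 times):
  boat forest cat: 2
  cat boat cat: 2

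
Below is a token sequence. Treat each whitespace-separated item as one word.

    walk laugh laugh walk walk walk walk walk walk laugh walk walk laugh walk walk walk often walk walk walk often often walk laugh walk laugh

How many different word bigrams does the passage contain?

26 tokens → 25 bigram windows in total.
Repeated bigrams (each contributes count−1 duplicates):
  walk walk: 10
  walk laugh: 5
  laugh walk: 4
  often walk: 2
  walk often: 2
18 duplicate windows → 25 − 18 = 7 distinct.

7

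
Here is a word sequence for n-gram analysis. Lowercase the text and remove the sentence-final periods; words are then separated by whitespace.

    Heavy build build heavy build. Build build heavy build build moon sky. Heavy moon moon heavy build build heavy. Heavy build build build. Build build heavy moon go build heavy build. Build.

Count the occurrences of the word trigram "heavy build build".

6

Scanning the 30 overlapping trigram windows for "heavy build build":
  position 1–3: heavy build build
  position 4–6: heavy build build
  position 8–10: heavy build build
  position 16–18: heavy build build
  position 20–22: heavy build build
  position 30–32: heavy build build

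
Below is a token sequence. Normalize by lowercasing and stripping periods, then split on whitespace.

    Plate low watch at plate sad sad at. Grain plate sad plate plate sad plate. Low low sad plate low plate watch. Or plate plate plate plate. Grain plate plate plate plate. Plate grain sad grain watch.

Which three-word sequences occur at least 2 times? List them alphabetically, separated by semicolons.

plate plate grain; plate plate plate; plate sad plate; sad plate low

Trigram counts meeting the condition (at least 2 times):
  plate plate grain: 2
  plate plate plate: 5
  plate sad plate: 2
  sad plate low: 2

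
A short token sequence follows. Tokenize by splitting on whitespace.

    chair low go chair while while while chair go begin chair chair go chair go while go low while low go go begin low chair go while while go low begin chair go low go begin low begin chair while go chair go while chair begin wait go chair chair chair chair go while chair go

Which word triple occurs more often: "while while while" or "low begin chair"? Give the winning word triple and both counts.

"low begin chair" (2 vs 1)

"while while while": 1 occurrence
"low begin chair": 2 occurrences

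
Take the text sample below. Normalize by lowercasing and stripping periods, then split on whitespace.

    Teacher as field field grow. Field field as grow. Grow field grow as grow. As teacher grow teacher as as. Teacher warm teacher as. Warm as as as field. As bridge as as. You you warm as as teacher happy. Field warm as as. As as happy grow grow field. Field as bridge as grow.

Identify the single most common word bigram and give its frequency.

"as as", 8 times

Bigram frequencies (highest first):
  as as: 8
  teacher as: 3
  field field: 3
  grow field: 3
  field as: 3
  as grow: 3
  … (21 more, each ≤ 3)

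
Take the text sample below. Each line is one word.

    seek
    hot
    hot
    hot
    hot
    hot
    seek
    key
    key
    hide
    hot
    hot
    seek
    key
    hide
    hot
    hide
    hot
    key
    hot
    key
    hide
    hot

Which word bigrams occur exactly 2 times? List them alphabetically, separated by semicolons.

Bigram counts meeting the condition (exactly 2 times):
  hot key: 2
  hot seek: 2
  seek key: 2

hot key; hot seek; seek key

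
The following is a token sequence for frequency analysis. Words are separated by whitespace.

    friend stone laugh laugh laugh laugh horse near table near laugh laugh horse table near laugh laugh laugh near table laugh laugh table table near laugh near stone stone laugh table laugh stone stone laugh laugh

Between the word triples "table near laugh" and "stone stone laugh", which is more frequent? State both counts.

"table near laugh" (3 vs 2)

"table near laugh": 3 occurrences
"stone stone laugh": 2 occurrences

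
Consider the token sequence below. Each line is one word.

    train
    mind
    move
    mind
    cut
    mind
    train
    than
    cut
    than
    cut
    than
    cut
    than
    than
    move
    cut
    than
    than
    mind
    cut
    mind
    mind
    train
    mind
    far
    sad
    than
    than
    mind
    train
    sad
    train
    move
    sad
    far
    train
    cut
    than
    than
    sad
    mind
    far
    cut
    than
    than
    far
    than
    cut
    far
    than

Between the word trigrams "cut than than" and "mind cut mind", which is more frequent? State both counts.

"cut than than" (4 vs 2)

"cut than than": 4 occurrences
"mind cut mind": 2 occurrences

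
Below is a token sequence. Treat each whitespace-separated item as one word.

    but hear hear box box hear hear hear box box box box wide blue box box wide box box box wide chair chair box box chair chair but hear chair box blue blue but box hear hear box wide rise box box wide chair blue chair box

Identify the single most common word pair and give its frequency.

"box box", 9 times

Bigram frequencies (highest first):
  box box: 9
  box wide: 5
  hear hear: 4
  hear box: 3
  chair box: 3
  but hear: 2
  … (17 more, each ≤ 2)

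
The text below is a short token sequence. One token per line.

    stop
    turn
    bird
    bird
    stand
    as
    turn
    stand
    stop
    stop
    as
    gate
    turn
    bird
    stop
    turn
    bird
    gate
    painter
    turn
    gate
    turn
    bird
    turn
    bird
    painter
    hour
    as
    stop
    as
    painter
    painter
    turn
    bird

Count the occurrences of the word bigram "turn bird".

6

Scanning the 33 overlapping bigram windows for "turn bird":
  position 2–3: turn bird
  position 13–14: turn bird
  position 16–17: turn bird
  position 22–23: turn bird
  position 24–25: turn bird
  position 33–34: turn bird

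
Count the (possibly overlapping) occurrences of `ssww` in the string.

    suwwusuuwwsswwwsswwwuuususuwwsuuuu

Sliding a length-4 window over the 34 characters (31 positions):
  position 11–14: ssww
  position 16–19: ssww

2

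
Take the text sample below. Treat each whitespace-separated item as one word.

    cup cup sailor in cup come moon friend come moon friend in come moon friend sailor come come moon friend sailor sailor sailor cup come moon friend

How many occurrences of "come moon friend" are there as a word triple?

Scanning the 25 overlapping trigram windows for "come moon friend":
  position 6–8: come moon friend
  position 9–11: come moon friend
  position 13–15: come moon friend
  position 18–20: come moon friend
  position 25–27: come moon friend

5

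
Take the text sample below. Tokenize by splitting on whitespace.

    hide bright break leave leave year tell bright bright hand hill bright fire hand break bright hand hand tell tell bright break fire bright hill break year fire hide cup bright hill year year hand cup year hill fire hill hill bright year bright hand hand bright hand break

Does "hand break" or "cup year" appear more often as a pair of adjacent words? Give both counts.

"hand break" (2 vs 1)

"hand break": 2 occurrences
"cup year": 1 occurrence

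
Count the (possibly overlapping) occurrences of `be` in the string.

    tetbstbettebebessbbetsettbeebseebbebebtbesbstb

8

Sliding a length-2 window over the 46 characters (45 positions):
  position 7–8: be
  position 12–13: be
  position 14–15: be
  position 19–20: be
  position 26–27: be
  position 34–35: be
  position 36–37: be
  position 40–41: be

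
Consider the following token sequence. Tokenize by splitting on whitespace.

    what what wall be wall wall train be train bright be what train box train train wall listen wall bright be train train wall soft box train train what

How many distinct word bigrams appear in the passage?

22

29 tokens → 28 bigram windows in total.
Repeated bigrams (each contributes count−1 duplicates):
  train train: 3
  be train: 2
  box train: 2
  bright be: 2
  train wall: 2
6 duplicate windows → 28 − 6 = 22 distinct.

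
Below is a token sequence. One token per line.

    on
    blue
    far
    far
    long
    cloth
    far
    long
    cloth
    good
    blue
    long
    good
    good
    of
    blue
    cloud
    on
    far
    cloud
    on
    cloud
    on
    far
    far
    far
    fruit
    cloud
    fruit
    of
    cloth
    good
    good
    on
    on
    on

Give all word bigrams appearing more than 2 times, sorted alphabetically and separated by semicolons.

Bigram counts meeting the condition (more than 2 times):
  cloud on: 3
  far far: 3

cloud on; far far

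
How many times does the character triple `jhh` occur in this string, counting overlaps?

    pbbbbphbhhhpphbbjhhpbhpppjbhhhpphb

Sliding a length-3 window over the 34 characters (32 positions):
  position 17–19: jhh

1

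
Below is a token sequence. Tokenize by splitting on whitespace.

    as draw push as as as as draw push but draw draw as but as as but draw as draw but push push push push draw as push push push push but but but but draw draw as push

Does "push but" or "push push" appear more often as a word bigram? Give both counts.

"push but": 2 occurrences
"push push": 6 occurrences

"push push" (6 vs 2)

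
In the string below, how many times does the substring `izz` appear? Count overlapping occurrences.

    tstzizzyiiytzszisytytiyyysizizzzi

2

Sliding a length-3 window over the 33 characters (31 positions):
  position 5–7: izz
  position 29–31: izz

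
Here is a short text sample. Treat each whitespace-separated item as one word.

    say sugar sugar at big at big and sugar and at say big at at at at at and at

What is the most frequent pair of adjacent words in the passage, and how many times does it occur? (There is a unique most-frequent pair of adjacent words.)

Bigram frequencies (highest first):
  at at: 4
  at big: 2
  big at: 2
  and at: 2
  say sugar: 1
  sugar sugar: 1
  … (7 more, each ≤ 1)

"at at", 4 times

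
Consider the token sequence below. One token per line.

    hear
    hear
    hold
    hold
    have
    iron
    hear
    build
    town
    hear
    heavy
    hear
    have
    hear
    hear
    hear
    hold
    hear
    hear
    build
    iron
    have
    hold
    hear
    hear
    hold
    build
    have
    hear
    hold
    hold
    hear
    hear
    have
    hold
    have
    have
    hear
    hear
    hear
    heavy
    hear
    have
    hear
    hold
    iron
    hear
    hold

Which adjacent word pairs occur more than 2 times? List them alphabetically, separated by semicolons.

Bigram counts meeting the condition (more than 2 times):
  have hear: 4
  hear have: 3
  hear hear: 8
  hear hold: 6
  hold hear: 3

have hear; hear have; hear hear; hear hold; hold hear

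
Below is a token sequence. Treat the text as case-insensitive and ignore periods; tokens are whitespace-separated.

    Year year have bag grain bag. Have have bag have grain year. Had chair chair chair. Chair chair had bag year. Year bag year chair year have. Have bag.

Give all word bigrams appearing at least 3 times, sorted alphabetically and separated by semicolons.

Bigram counts meeting the condition (at least 3 times):
  chair chair: 4
  have bag: 3

chair chair; have bag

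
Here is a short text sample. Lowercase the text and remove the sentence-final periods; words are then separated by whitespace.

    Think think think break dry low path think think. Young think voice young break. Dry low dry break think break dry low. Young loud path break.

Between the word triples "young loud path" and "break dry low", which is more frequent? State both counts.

"young loud path": 1 occurrence
"break dry low": 3 occurrences

"break dry low" (3 vs 1)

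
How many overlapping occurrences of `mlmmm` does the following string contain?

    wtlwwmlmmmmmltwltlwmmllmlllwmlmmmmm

2

Sliding a length-5 window over the 35 characters (31 positions):
  position 6–10: mlmmm
  position 29–33: mlmmm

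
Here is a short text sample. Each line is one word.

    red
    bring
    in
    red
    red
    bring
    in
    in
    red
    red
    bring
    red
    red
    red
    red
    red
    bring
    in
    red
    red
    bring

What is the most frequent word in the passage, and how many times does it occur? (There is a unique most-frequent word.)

"red", 12 times

Unigram frequencies (highest first):
  red: 12
  bring: 5
  in: 4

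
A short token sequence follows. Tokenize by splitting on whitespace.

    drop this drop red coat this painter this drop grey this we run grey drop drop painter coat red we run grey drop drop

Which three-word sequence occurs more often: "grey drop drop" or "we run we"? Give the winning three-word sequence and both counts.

"grey drop drop": 2 occurrences
"we run we": 0 occurrences

"grey drop drop" (2 vs 0)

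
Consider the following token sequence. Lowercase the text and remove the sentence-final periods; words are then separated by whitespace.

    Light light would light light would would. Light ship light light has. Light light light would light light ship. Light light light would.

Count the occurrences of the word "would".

Scanning the 23 tokens for "would":
  position 3: would
  position 6: would
  position 7: would
  position 16: would
  position 23: would

5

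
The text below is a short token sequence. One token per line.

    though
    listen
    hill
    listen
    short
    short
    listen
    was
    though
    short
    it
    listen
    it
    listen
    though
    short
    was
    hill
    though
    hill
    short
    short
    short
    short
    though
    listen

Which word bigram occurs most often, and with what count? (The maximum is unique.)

Bigram frequencies (highest first):
  short short: 4
  though listen: 2
  though short: 2
  it listen: 2
  listen hill: 1
  hill listen: 1
  … (13 more, each ≤ 1)

"short short", 4 times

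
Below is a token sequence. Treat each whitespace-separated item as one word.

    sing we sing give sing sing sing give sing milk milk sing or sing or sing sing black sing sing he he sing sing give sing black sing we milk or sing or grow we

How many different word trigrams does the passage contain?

35 tokens → 33 trigram windows in total.
Repeated trigrams (each contributes count−1 duplicates):
  sing give sing: 3
  or sing or: 2
  sing black sing: 2
  sing or sing: 2
  sing sing give: 2
6 duplicate windows → 33 − 6 = 27 distinct.

27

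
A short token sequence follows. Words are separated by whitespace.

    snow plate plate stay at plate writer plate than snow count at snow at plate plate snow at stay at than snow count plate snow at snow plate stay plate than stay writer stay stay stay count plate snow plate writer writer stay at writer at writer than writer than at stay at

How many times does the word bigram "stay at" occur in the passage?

4

Scanning the 52 overlapping bigram windows for "stay at":
  position 4–5: stay at
  position 19–20: stay at
  position 43–44: stay at
  position 52–53: stay at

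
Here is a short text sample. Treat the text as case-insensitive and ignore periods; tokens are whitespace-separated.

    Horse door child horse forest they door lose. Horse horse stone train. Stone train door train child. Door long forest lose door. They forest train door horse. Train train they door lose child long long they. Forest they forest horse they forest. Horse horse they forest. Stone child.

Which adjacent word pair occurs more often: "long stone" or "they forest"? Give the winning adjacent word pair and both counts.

"long stone": 0 occurrences
"they forest": 5 occurrences

"they forest" (5 vs 0)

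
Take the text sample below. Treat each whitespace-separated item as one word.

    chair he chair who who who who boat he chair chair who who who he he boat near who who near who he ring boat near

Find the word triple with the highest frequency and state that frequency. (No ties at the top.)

Trigram frequencies (highest first):
  who who who: 3
  chair who who: 2
  chair he chair: 1
  he chair who: 1
  who who boat: 1
  who boat he: 1
  … (15 more, each ≤ 1)

"who who who", 3 times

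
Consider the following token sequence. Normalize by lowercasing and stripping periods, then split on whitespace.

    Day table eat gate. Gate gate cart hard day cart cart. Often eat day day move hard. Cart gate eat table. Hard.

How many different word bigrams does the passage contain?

22 tokens → 21 bigram windows in total.
Repeated bigrams (each contributes count−1 duplicates):
  gate gate: 2
1 duplicate windows → 21 − 1 = 20 distinct.

20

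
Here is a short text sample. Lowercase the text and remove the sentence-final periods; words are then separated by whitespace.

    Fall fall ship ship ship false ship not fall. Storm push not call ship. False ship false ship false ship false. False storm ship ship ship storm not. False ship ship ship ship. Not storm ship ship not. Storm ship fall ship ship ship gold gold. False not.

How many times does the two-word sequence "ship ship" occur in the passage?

10

Scanning the 47 overlapping bigram windows for "ship ship":
  position 3–4: ship ship
  position 4–5: ship ship
  position 24–25: ship ship
  position 25–26: ship ship
  position 30–31: ship ship
  position 31–32: ship ship
  position 32–33: ship ship
  position 36–37: ship ship
  position 42–43: ship ship
  position 43–44: ship ship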